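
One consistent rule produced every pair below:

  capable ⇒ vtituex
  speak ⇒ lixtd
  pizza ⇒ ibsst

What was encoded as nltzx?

Compare letters: c→v is +19, a→t is +19, p→i is +19 — a constant shift. Every letter moves 19 places later in the alphabet, wrapping around z→a.
Undoing it on nltzx: n−19=u, l−19=s, t−19=a, z−19=g, x−19=e.

usage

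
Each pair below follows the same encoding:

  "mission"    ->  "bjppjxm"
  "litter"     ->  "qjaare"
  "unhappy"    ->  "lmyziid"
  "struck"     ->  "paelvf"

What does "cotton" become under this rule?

vxaaxm

This is an affine cipher: with a=0,…,z=25, each position x becomes (11x+25) mod 26.
Applying it to cotton: c(2)→11·2+25≡21=v; o(14)→11·14+25≡23=x; t(19)→11·19+25≡0=a; t(19)→11·19+25≡0=a; o(14)→11·14+25≡23=x; n(13)→11·13+25≡12=m (all mod 26).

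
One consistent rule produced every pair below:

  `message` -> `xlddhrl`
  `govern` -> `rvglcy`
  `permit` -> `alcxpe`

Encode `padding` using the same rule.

The rule splits by letter class: vowels +7, consonants +11.
Applying it to padding: p(cons)+11=a, a(vowel)+7=h, d(cons)+11=o, d(cons)+11=o, i(vowel)+7=p, n(cons)+11=y, g(cons)+11=r.

ahoopyr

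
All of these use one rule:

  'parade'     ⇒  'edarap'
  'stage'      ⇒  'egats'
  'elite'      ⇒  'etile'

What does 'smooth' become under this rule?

It's just the letters in reverse order.
Applying it to smooth: reverse → htooms.

htooms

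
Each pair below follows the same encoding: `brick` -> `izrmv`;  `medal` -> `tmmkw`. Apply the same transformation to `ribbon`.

In brick: b→i is +7, r→z is +8, i→r is +9, c→m is +10 — the shift increases by 1 each position. Letter i (0-indexed) is shifted by i+7, so successive shifts are 7, 8, 9, ….
On ribbon: r+7=y, i+8=q, b+9=k, b+10=l, o+11=z, n+12=z.

yqklzz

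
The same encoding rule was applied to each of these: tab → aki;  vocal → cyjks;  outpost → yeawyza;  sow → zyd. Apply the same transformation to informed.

sumyytok

The rule splits by letter class: vowels +10, consonants +7.
For informed: i(vowel)+10=s, n(cons)+7=u, f(cons)+7=m, o(vowel)+10=y, r(cons)+7=y, m(cons)+7=t, e(vowel)+10=o, d(cons)+7=k.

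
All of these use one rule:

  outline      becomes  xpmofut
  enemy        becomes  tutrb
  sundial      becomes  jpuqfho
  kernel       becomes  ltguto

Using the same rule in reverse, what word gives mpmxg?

tutor

Treating letters as 0–25, the rule is x ↦ 3x + 7 (mod 26).
Decoding mpmxg: m(12)→9·(12−7)≡19=t; p(15)→9·(15−7)≡20=u; m(12)→9·(12−7)≡19=t; x(23)→9·(23−7)≡14=o; g(6)→9·(6−7)≡17=r (all mod 26).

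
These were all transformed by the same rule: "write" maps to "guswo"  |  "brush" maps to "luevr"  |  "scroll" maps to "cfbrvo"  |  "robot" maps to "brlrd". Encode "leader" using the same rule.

A repeating key of period 2 is used — shifts +10, +3 over and over.
For leader: l+10=v, e+3=h, a+10=k, d+3=g, e+10=o, r+3=u.

vhkgou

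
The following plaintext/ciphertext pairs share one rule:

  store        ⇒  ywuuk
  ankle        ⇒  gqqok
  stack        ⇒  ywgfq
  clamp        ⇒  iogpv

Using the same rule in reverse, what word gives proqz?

joint

A repeating key of period 2 is used — shifts +6, +3 over and over.
Decoding proqz: p−6=j, r−3=o, o−6=i, q−3=n, z−6=t.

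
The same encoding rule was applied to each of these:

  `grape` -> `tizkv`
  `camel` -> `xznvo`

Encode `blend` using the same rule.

yovmw

Each pair mirrors across the alphabet (g↔t, r↔i, a↔z): positions sum to 25. Letters are reflected about the middle of the alphabet (position → 25−position): Atbash.
For blend: b↔y, l↔o, e↔v, n↔m, d↔w.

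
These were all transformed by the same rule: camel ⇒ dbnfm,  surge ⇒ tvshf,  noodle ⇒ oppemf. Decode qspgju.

Compare letters: c→d is +1, a→b is +1, m→n is +1 — a constant shift. Each letter is shifted forward by 1 in the alphabet (a Caesar shift of +1).
Reversing it on qspgju: q−1=p, s−1=r, p−1=o, g−1=f, j−1=i, u−1=t.

profit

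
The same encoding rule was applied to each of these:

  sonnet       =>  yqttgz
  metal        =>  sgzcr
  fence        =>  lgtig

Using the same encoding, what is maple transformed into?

Two shifts are in play — +2 for a/e/i/o/u, +6 for every other letter.
Applying it to maple: m(cons)+6=s, a(vowel)+2=c, p(cons)+6=v, l(cons)+6=r, e(vowel)+2=g.

scvrg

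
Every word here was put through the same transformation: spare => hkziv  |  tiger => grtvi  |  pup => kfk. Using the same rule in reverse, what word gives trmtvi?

Each pair mirrors across the alphabet (s↔h, p↔k, a↔z): positions sum to 25. Each letter is replaced by its mirror in the alphabet: a↔z, b↔y, c↔x, and so on (the Atbash cipher).
Decoding trmtvi: t↔g, r↔i, m↔n, t↔g, v↔e, i↔r.

ginger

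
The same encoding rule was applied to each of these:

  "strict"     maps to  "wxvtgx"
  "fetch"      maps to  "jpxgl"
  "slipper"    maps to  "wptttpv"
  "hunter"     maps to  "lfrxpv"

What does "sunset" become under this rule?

wfrwpx

Two shifts are in play — +11 for a/e/i/o/u, +4 for every other letter.
For sunset: s(cons)+4=w, u(vowel)+11=f, n(cons)+4=r, s(cons)+4=w, e(vowel)+11=p, t(cons)+4=x.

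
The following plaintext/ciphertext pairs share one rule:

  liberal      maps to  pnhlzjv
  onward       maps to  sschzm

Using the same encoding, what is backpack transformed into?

In liberal: l→p is +4, i→n is +5, b→h is +6, e→l is +7 — the shift increases by 1 each position. Letter i (0-indexed) is shifted by i+4, so successive shifts are 4, 5, 6, ….
For backpack: b+4=f, a+5=f, c+6=i, k+7=r, p+8=x, a+9=j, c+10=m, k+11=v.

ffirxjmv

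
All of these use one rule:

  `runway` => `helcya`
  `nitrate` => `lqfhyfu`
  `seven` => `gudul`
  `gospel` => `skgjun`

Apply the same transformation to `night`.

r(17)→h(7) and u(20)→e(4) fit y≡25x+24 (mod 26); the inverse of 25 mod 26 is 25. This is an affine cipher: with a=0,…,z=25, each position x becomes (25x+24) mod 26.
On night: n(13)→25·13+24≡11=l; i(8)→25·8+24≡16=q; g(6)→25·6+24≡18=s; h(7)→25·7+24≡17=r; t(19)→25·19+24≡5=f (all mod 26).

lqsrf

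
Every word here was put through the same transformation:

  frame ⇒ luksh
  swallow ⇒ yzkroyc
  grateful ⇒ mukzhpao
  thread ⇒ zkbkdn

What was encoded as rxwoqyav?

luminous

Shifts by position in frame: pos 0: f→l (+6), pos 1: r→u (+3), pos 2: a→k (+10), pos 3: m→s (+6), pos 4: e→h (+3) — repeating every 3. The shifts repeat in a cycle of length 3: positions 0,1,… shift by +6, +3, +10, then the pattern repeats.
Reversing it on rxwoqyav: r−6=l, x−3=u, w−10=m, o−6=i, q−3=n, y−10=o, a−6=u, v−3=s.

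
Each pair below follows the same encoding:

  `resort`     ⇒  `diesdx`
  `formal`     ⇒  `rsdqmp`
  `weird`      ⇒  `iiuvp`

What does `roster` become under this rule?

A repeating key of period 2 is used — shifts +12, +4 over and over.
On roster: r+12=d, o+4=s, s+12=e, t+4=x, e+12=q, r+4=v.

dsexqv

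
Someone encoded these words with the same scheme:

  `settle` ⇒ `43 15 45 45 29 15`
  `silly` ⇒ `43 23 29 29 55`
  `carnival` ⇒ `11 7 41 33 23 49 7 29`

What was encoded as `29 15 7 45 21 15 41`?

leather

s(#19)→43 and e(#5)→15: differences scale by 2, so n = 2·pos + 5. Each letter becomes 2×(its alphabet position, a=1..z=26) + 5.
Undoing it on 29 15 7 45 21 15 41: 29→(29−5)÷2=12=l, 15→(15−5)÷2=5=e, 7→(7−5)÷2=1=a, 45→(45−5)÷2=20=t, 21→(21−5)÷2=8=h, 15→(15−5)÷2=5=e, 41→(41−5)÷2=18=r.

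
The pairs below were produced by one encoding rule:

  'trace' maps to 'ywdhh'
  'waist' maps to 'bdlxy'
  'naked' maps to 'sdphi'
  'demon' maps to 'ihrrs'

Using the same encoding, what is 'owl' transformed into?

rbq

Vowels shift forward by 3 and consonants shift forward by 5.
On owl: o(vowel)+3=r, w(cons)+5=b, l(cons)+5=q.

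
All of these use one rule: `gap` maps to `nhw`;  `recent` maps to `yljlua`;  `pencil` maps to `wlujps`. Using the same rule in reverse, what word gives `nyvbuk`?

ground

Compare letters: g→n is +7, a→h is +7, p→w is +7 — a constant shift. Every letter moves 7 places later in the alphabet, wrapping around z→a.
Decoding nyvbuk: n−7=g, y−7=r, v−7=o, b−7=u, u−7=n, k−7=d.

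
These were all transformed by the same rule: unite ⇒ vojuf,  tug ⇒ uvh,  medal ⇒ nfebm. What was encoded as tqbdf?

space

It's a constant shift of +1 (ROT1).
Reversing it on tqbdf: t−1=s, q−1=p, b−1=a, d−1=c, f−1=e.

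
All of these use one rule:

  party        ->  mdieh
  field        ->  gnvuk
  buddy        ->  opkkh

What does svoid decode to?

zebra

p(15)→m(12) and a(0)→d(3) fit y≡11x+3 (mod 26); the inverse of 11 mod 26 is 19. This is an affine cipher: with a=0,…,z=25, each position x becomes (11x+3) mod 26.
Reversing it on svoid: s(18)→19·(18−3)≡25=z; v(21)→19·(21−3)≡4=e; o(14)→19·(14−3)≡1=b; i(8)→19·(8−3)≡17=r; d(3)→19·(3−3)≡0=a (all mod 26).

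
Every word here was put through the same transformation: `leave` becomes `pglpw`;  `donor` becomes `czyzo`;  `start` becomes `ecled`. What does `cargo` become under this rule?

zrcln

The output letters match the input read backwards, each shifted +11: leave reversed is evael. Read the word backwards and shift each letter +11.
Applying it to cargo: reverse → ograc; then shift: o+11=z, g+11=r, r+11=c, a+11=l, c+11=n.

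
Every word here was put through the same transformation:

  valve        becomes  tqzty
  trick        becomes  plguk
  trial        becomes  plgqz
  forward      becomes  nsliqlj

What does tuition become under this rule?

pegpgsd

This is an affine cipher: with a=0,…,z=25, each position x becomes (15x+16) mod 26.
For tuition: t(19)→15·19+16≡15=p; u(20)→15·20+16≡4=e; i(8)→15·8+16≡6=g; t(19)→15·19+16≡15=p; i(8)→15·8+16≡6=g; o(14)→15·14+16≡18=s; n(13)→15·13+16≡3=d (all mod 26).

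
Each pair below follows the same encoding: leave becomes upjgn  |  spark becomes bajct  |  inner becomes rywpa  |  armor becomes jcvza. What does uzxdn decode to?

A repeating key of period 2 is used — shifts +9, +11 over and over.
Reversing it on uzxdn: u−9=l, z−11=o, x−9=o, d−11=s, n−9=e.

loose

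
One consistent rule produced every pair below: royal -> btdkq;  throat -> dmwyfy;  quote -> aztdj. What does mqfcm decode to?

Shifts by position in royal: pos 0: r→b (+10), pos 1: o→t (+5), pos 2: y→d (+5), pos 3: a→k (+10), pos 4: l→q (+5) — repeating every 3. It's a Vigenère-style cipher with numeric key [10,5,5]: position i shifts by key[i mod 3].
Decoding mqfcm: m−10=c, q−5=l, f−5=a, c−10=s, m−5=h.

clash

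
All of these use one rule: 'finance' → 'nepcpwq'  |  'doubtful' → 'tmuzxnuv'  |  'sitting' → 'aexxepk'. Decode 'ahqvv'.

shell

f(5)→n(13) and i(8)→e(4) fit y≡23x+2 (mod 26); the inverse of 23 mod 26 is 17. Treating letters as 0–25, the rule is x ↦ 23x + 2 (mod 26).
Reversing it on ahqvv: a(0)→17·(0−2)≡18=s; h(7)→17·(7−2)≡7=h; q(16)→17·(16−2)≡4=e; v(21)→17·(21−2)≡11=l; v(21)→17·(21−2)≡11=l (all mod 26).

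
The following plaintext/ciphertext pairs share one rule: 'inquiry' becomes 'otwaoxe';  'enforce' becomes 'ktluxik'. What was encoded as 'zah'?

Compare letters: i→o is +6, n→t is +6, q→w is +6 — a constant shift. Each letter is shifted forward by 6 in the alphabet (a Caesar shift of +6).
Undoing it on zah: z−6=t, a−6=u, h−6=b.

tub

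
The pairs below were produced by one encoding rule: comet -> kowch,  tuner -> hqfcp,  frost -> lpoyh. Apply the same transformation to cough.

Each letter's alphabet position (a=0..z=25) is mapped through 9·x+18 mod 26 — an affine cipher.
Applying it to cough: c(2)→9·2+18≡10=k; o(14)→9·14+18≡14=o; u(20)→9·20+18≡16=q; g(6)→9·6+18≡20=u; h(7)→9·7+18≡3=d (all mod 26).

koqud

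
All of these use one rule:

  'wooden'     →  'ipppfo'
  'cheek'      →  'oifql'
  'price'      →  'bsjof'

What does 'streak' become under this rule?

Shifts by position in wooden: pos 0: w→i (+12), pos 1: o→p (+1), pos 2: o→p (+1), pos 3: d→p (+12), pos 4: e→f (+1), pos 5: n→o (+1) — repeating every 3. A repeating key of period 3 is used — shifts +12, +1, +1 over and over.
For streak: s+12=e, t+1=u, r+1=s, e+12=q, a+1=b, k+1=l.

eusqbl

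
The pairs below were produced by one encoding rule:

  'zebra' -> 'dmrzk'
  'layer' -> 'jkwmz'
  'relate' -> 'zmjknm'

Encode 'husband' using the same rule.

hugrkxf

z(25)→d(3) and e(4)→m(12) fit y≡7x+10 (mod 26); the inverse of 7 mod 26 is 15. Each letter's alphabet position (a=0..z=25) is mapped through 7·x+10 mod 26 — an affine cipher.
On husband: h(7)→7·7+10≡7=h; u(20)→7·20+10≡20=u; s(18)→7·18+10≡6=g; b(1)→7·1+10≡17=r; a(0)→7·0+10≡10=k; n(13)→7·13+10≡23=x; d(3)→7·3+10≡5=f (all mod 26).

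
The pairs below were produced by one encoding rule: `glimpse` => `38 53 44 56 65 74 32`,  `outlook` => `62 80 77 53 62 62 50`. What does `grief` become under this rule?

38 71 44 32 35

The formula is n = 3×(alphabet index, a=1) + 17.
On grief: g=7→38, r=18→71, i=9→44, e=5→32, f=6→35.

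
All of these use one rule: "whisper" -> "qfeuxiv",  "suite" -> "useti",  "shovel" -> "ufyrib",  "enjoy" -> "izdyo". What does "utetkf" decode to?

w(22)→q(16) and h(7)→f(5) fit y≡25x+12 (mod 26); the inverse of 25 mod 26 is 25. Treating letters as 0–25, the rule is x ↦ 25x + 12 (mod 26).
Decoding utetkf: u(20)→25·(20−12)≡18=s; t(19)→25·(19−12)≡19=t; e(4)→25·(4−12)≡8=i; t(19)→25·(19−12)≡19=t; k(10)→25·(10−12)≡2=c; f(5)→25·(5−12)≡7=h (all mod 26).

stitch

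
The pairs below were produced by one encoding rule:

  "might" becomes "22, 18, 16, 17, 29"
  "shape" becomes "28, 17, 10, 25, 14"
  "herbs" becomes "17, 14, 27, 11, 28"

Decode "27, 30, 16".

m is letter #13 and maps to 22: an offset of 9. Letters become their 1-based position plus 9 (so a→10, b→11, …).
Undoing it on 27, 30, 16: 27→(27−9)÷1=18=r, 30→(30−9)÷1=21=u, 16→(16−9)÷1=7=g.

rug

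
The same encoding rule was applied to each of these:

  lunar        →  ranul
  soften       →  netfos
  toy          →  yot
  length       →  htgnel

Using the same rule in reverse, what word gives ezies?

It's just the letters in reverse order.
Undoing it on ezies: then reverse → seize.

seize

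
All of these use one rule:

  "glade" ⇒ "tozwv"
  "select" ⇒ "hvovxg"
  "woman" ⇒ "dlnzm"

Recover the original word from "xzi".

Each pair mirrors across the alphabet (g↔t, l↔o, a↔z): positions sum to 25. Each letter is replaced by its mirror in the alphabet: a↔z, b↔y, c↔x, and so on (the Atbash cipher).
Reversing it on xzi: x↔c, z↔a, i↔r.

car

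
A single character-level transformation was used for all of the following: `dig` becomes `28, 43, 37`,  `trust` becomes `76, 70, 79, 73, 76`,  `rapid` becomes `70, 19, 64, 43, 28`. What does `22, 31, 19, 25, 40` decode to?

beach

d(#4)→28 and i(#9)→43: differences scale by 3, so n = 3·pos + 16. With a=1..z=26, the number is 3·pos + 16.
Decoding 22, 31, 19, 25, 40: 22→(22−16)÷3=2=b, 31→(31−16)÷3=5=e, 19→(19−16)÷3=1=a, 25→(25−16)÷3=3=c, 40→(40−16)÷3=8=h.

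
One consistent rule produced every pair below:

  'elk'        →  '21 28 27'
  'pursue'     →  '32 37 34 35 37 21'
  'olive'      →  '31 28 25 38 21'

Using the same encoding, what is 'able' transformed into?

17 18 28 21

e is letter #5 and maps to 21: an offset of 16. The number is (letter's place in the alphabet, a=1) + 16.
Applying it to able: a=1→17, b=2→18, l=12→28, e=5→21.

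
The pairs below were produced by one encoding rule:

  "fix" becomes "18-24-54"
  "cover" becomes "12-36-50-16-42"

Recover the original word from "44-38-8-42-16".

f(#6)→18 and i(#9)→24: differences scale by 2, so n = 2·pos + 6. The formula is n = 2×(alphabet index, a=1) + 6.
Reversing it on 44-38-8-42-16: 44→(44−6)÷2=19=s, 38→(38−6)÷2=16=p, 8→(8−6)÷2=1=a, 42→(42−6)÷2=18=r, 16→(16−6)÷2=5=e.

spare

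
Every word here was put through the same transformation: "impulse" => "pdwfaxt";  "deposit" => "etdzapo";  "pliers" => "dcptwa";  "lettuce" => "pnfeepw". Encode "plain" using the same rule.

The output letters match the input read backwards, each shifted +11: impulse reversed is eslupmi. Two steps: reverse the string, then apply a Caesar shift of +11.
Applying it to plain: reverse → nialp; then shift: n+11=y, i+11=t, a+11=l, l+11=w, p+11=a.

ytlwa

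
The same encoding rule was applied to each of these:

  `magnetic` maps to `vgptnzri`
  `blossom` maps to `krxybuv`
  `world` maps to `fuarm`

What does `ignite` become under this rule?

It's a Vigenère-style cipher with numeric key [9,6]: position i shifts by key[i mod 2].
On ignite: i+9=r, g+6=m, n+9=w, i+6=o, t+9=c, e+6=k.

rmwock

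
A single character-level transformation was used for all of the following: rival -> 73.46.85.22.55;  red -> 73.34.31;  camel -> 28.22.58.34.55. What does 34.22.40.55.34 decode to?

eagle

r(#18)→73 and i(#9)→46: differences scale by 3, so n = 3·pos + 19. The formula is n = 3×(alphabet index, a=1) + 19.
Reversing it on 34.22.40.55.34: 34→(34−19)÷3=5=e, 22→(22−19)÷3=1=a, 40→(40−19)÷3=7=g, 55→(55−19)÷3=12=l, 34→(34−19)÷3=5=e.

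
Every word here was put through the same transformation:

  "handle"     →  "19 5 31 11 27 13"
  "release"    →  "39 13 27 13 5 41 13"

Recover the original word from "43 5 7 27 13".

table

h(#8)→19 and a(#1)→5: differences scale by 2, so n = 2·pos + 3. With a=1..z=26, the number is 2·pos + 3.
Undoing it on 43 5 7 27 13: 43→(43−3)÷2=20=t, 5→(5−3)÷2=1=a, 7→(7−3)÷2=2=b, 27→(27−3)÷2=12=l, 13→(13−3)÷2=5=e.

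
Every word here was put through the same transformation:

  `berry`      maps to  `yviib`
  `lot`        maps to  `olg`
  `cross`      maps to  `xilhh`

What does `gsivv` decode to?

three

Each letter is replaced by its mirror in the alphabet: a↔z, b↔y, c↔x, and so on (the Atbash cipher).
Reversing it on gsivv: g↔t, s↔h, i↔r, v↔e, v↔e.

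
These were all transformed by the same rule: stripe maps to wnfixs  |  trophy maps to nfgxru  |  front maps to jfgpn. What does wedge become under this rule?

This is an affine cipher: with a=0,…,z=25, each position x becomes (17x+2) mod 26.
On wedge: w(22)→17·22+2≡12=m; e(4)→17·4+2≡18=s; d(3)→17·3+2≡1=b; g(6)→17·6+2≡0=a; e(4)→17·4+2≡18=s (all mod 26).

msbas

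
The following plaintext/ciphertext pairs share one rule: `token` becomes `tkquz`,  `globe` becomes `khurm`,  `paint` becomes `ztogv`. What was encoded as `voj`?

dip

The output letters match the input read backwards, each shifted +6: token reversed is nekot. Two steps: reverse the string, then apply a Caesar shift of +6.
Decoding voj: shift back: v−6=p, o−6=i, j−6=d → pid; then reverse → dip.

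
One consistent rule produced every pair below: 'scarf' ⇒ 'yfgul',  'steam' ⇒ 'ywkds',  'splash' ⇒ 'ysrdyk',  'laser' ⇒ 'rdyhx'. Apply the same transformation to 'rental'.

It's a Vigenère-style cipher with numeric key [6,3]: position i shifts by key[i mod 2].
On rental: r+6=x, e+3=h, n+6=t, t+3=w, a+6=g, l+3=o.

xhtwgo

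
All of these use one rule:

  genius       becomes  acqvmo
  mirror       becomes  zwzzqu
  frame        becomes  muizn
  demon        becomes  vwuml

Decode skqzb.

The word is reversed, then every letter is shifted forward by 8.
Undoing it on skqzb: shift back: s−8=k, k−8=c, q−8=i, z−8=r, b−8=t → kcirt; then reverse → trick.

trick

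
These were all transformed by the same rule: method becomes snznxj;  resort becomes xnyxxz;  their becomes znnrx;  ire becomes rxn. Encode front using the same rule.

lxxtz

The shift depends on letter class: consonant m→s is +6, but vowel e→n is +9. Two shifts are in play — +9 for a/e/i/o/u, +6 for every other letter.
Applying it to front: f(cons)+6=l, r(cons)+6=x, o(vowel)+9=x, n(cons)+6=t, t(cons)+6=z.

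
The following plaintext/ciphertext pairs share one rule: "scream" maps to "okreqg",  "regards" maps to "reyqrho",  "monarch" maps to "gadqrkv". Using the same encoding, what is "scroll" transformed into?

Treating letters as 0–25, the rule is x ↦ 23x + 16 (mod 26).
Applying it to scroll: s(18)→23·18+16≡14=o; c(2)→23·2+16≡10=k; r(17)→23·17+16≡17=r; o(14)→23·14+16≡0=a; l(11)→23·11+16≡9=j; l(11)→23·11+16≡9=j (all mod 26).

okrajj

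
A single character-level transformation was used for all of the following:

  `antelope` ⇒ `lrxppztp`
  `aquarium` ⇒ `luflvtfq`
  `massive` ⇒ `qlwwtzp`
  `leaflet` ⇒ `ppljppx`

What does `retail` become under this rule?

vpxltp

Vowels shift forward by 11 and consonants shift forward by 4.
On retail: r(cons)+4=v, e(vowel)+11=p, t(cons)+4=x, a(vowel)+11=l, i(vowel)+11=t, l(cons)+4=p.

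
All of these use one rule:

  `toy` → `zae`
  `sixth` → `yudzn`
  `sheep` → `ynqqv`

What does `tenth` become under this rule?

The shift depends on letter class: consonant t→z is +6, but vowel o→a is +12. The rule splits by letter class: vowels +12, consonants +6.
On tenth: t(cons)+6=z, e(vowel)+12=q, n(cons)+6=t, t(cons)+6=z, h(cons)+6=n.

zqtzn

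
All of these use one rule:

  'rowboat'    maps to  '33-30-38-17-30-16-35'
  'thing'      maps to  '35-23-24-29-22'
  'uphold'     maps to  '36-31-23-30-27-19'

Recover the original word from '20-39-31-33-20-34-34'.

Each letter is replaced by its alphabet position (a=1..z=26) + 15.
Undoing it on 20-39-31-33-20-34-34: 20→(20−15)÷1=5=e, 39→(39−15)÷1=24=x, 31→(31−15)÷1=16=p, 33→(33−15)÷1=18=r, 20→(20−15)÷1=5=e, 34→(34−15)÷1=19=s, 34→(34−15)÷1=19=s.

express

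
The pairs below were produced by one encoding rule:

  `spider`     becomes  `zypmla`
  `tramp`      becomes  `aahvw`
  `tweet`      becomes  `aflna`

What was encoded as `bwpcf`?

unity

Shifts by position in spider: pos 0: s→z (+7), pos 1: p→y (+9), pos 2: i→p (+7), pos 3: d→m (+9) — repeating every 2. A repeating key of period 2 is used — shifts +7, +9 over and over.
Reversing it on bwpcf: b−7=u, w−9=n, p−7=i, c−9=t, f−7=y.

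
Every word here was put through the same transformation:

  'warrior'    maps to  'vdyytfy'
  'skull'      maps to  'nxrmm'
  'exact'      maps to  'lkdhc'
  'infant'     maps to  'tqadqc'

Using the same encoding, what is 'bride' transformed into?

sytwl

w(22)→v(21) and a(0)→d(3) fit y≡15x+3 (mod 26); the inverse of 15 mod 26 is 7. Each letter's alphabet position (a=0..z=25) is mapped through 15·x+3 mod 26 — an affine cipher.
For bride: b(1)→15·1+3≡18=s; r(17)→15·17+3≡24=y; i(8)→15·8+3≡19=t; d(3)→15·3+3≡22=w; e(4)→15·4+3≡11=l (all mod 26).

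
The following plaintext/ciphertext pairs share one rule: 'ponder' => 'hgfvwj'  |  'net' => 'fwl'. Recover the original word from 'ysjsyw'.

Compare letters: p→h is +18, o→g is +18, n→f is +18 — a constant shift. It's a constant shift of +18 (ROT18).
Reversing it on ysjsyw: y−18=g, s−18=a, j−18=r, s−18=a, y−18=g, w−18=e.

garage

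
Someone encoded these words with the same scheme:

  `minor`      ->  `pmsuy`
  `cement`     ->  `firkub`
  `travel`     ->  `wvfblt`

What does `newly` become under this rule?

qibrf

In minor: m→p is +3, i→m is +4, n→s is +5, o→u is +6 — the shift increases by 1 each position. Letter i (0-indexed) is shifted by i+3, so successive shifts are 3, 4, 5, ….
On newly: n+3=q, e+4=i, w+5=b, l+6=r, y+7=f.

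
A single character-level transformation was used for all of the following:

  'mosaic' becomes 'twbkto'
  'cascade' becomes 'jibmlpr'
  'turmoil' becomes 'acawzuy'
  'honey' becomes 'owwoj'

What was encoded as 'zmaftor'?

In mosaic: m→t is +7, o→w is +8, s→b is +9, a→k is +10 — the shift increases by 1 each position. The shift increases by 1 at each position, starting from +7: 7, 8, 9, ….
Decoding zmaftor: z−7=s, m−8=e, a−9=r, f−10=v, t−11=i, o−12=c, r−13=e.

service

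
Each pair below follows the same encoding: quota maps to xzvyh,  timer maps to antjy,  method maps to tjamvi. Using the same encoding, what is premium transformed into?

wwlrpzt

The shifts repeat in a cycle of length 2: positions 0,1,… shift by +7, +5, then the pattern repeats.
Applying it to premium: p+7=w, r+5=w, e+7=l, m+5=r, i+7=p, u+5=z, m+7=t.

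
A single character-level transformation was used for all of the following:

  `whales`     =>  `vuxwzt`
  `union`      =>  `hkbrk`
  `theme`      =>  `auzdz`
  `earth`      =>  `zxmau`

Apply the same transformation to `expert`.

w(22)→v(21) and h(7)→u(20) fit y≡7x+23 (mod 26); the inverse of 7 mod 26 is 15. Treating letters as 0–25, the rule is x ↦ 7x + 23 (mod 26).
On expert: e(4)→7·4+23≡25=z; x(23)→7·23+23≡2=c; p(15)→7·15+23≡24=y; e(4)→7·4+23≡25=z; r(17)→7·17+23≡12=m; t(19)→7·19+23≡0=a (all mod 26).

zcyzma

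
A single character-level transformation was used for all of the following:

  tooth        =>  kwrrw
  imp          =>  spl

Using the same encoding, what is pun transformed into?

qxs

Two steps: reverse the string, then apply a Caesar shift of +3.
On pun: reverse → nup; then shift: n+3=q, u+3=x, p+3=s.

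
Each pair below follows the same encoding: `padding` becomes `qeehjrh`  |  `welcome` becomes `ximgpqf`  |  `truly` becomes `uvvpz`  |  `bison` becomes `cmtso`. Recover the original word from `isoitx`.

Shifts by position in padding: pos 0: p→q (+1), pos 1: a→e (+4), pos 2: d→e (+1), pos 3: d→h (+4) — repeating every 2. The shifts repeat in a cycle of length 2: positions 0,1,… shift by +1, +4, then the pattern repeats.
Decoding isoitx: i−1=h, s−4=o, o−1=n, i−4=e, t−1=s, x−4=t.

honest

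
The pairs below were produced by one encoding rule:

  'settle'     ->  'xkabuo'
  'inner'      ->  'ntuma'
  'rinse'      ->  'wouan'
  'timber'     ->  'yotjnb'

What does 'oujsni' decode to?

In settle: s→x is +5, e→k is +6, t→a is +7, t→b is +8 — the shift increases by 1 each position. Letter i (0-indexed) is shifted by i+5, so successive shifts are 5, 6, 7, ….
Undoing it on oujsni: o−5=j, u−6=o, j−7=c, s−8=k, n−9=e, i−10=y.

jockey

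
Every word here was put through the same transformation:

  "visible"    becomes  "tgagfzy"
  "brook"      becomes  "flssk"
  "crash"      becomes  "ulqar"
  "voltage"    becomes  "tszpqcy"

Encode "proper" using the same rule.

v(21)→t(19) and i(8)→g(6) fit y≡15x+16 (mod 26); the inverse of 15 mod 26 is 7. Each letter's alphabet position (a=0..z=25) is mapped through 15·x+16 mod 26 — an affine cipher.
On proper: p(15)→15·15+16≡7=h; r(17)→15·17+16≡11=l; o(14)→15·14+16≡18=s; p(15)→15·15+16≡7=h; e(4)→15·4+16≡24=y; r(17)→15·17+16≡11=l (all mod 26).

hlshyl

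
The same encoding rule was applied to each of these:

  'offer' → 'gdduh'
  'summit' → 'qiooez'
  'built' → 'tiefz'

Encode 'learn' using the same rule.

Each letter's alphabet position (a=0..z=25) is mapped through 9·x+10 mod 26 — an affine cipher.
For learn: l(11)→9·11+10≡5=f; e(4)→9·4+10≡20=u; a(0)→9·0+10≡10=k; r(17)→9·17+10≡7=h; n(13)→9·13+10≡23=x (all mod 26).

fukhx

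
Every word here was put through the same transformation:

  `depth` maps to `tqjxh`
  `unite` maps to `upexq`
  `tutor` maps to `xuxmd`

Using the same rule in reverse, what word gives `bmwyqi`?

jockey

d(3)→t(19) and e(4)→q(16) fit y≡23x+2 (mod 26); the inverse of 23 mod 26 is 17. Each letter's alphabet position (a=0..z=25) is mapped through 23·x+2 mod 26 — an affine cipher.
Undoing it on bmwyqi: b(1)→17·(1−2)≡9=j; m(12)→17·(12−2)≡14=o; w(22)→17·(22−2)≡2=c; y(24)→17·(24−2)≡10=k; q(16)→17·(16−2)≡4=e; i(8)→17·(8−2)≡24=y (all mod 26).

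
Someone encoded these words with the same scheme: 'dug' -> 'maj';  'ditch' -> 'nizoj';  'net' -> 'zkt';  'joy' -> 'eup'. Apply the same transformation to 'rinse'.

kytox

The output letters match the input read backwards, each shifted +6: dug reversed is gud. Read the word backwards and shift each letter +6.
For rinse: reverse → esnir; then shift: e+6=k, s+6=y, n+6=t, i+6=o, r+6=x.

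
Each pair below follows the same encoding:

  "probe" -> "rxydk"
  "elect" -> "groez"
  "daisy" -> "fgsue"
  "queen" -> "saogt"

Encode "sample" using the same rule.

Shifts by position in probe: pos 0: p→r (+2), pos 1: r→x (+6), pos 2: o→y (+10), pos 3: b→d (+2), pos 4: e→k (+6) — repeating every 3. It's a Vigenère-style cipher with numeric key [2,6,10]: position i shifts by key[i mod 3].
On sample: s+2=u, a+6=g, m+10=w, p+2=r, l+6=r, e+10=o.

ugwrro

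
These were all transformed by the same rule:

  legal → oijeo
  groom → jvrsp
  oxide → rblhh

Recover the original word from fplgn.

click

Shifts by position in legal: pos 0: l→o (+3), pos 1: e→i (+4), pos 2: g→j (+3), pos 3: a→e (+4) — repeating every 2. The shifts repeat in a cycle of length 2: positions 0,1,… shift by +3, +4, then the pattern repeats.
Decoding fplgn: f−3=c, p−4=l, l−3=i, g−4=c, n−3=k.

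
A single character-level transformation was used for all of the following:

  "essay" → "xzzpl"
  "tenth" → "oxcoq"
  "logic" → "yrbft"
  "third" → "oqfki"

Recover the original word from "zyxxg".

e(4)→x(23) and s(18)→z(25) fit y≡15x+15 (mod 26); the inverse of 15 mod 26 is 7. This is an affine cipher: with a=0,…,z=25, each position x becomes (15x+15) mod 26.
Undoing it on zyxxg: z(25)→7·(25−15)≡18=s; y(24)→7·(24−15)≡11=l; x(23)→7·(23−15)≡4=e; x(23)→7·(23−15)≡4=e; g(6)→7·(6−15)≡15=p (all mod 26).

sleep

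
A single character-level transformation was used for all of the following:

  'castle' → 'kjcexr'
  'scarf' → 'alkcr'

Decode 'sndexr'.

kettle

In castle: c→k is +8, a→j is +9, s→c is +10, t→e is +11 — the shift increases by 1 each position. Each letter shifts forward by (position + 8), i.e. 8, 9, 10, … — the shift grows by one for each successive letter.
Reversing it on sndexr: s−8=k, n−9=e, d−10=t, e−11=t, x−12=l, r−13=e.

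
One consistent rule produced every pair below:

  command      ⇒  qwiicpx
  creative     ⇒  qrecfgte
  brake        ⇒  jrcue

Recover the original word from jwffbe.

bottle

c(2)→q(16) and o(14)→w(22) fit y≡7x+2 (mod 26); the inverse of 7 mod 26 is 15. Each letter's alphabet position (a=0..z=25) is mapped through 7·x+2 mod 26 — an affine cipher.
Reversing it on jwffbe: j(9)→15·(9−2)≡1=b; w(22)→15·(22−2)≡14=o; f(5)→15·(5−2)≡19=t; f(5)→15·(5−2)≡19=t; b(1)→15·(1−2)≡11=l; e(4)→15·(4−2)≡4=e (all mod 26).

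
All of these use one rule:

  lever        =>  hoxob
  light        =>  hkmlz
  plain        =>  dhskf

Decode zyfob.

tuner

l(11)→h(7) and e(4)→o(14) fit y≡25x+18 (mod 26); the inverse of 25 mod 26 is 25. Each letter's alphabet position (a=0..z=25) is mapped through 25·x+18 mod 26 — an affine cipher.
Reversing it on zyfob: z(25)→25·(25−18)≡19=t; y(24)→25·(24−18)≡20=u; f(5)→25·(5−18)≡13=n; o(14)→25·(14−18)≡4=e; b(1)→25·(1−18)≡17=r (all mod 26).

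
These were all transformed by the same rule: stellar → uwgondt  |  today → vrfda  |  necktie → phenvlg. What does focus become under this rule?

Shifts by position in stellar: pos 0: s→u (+2), pos 1: t→w (+3), pos 2: e→g (+2), pos 3: l→o (+3) — repeating every 2. A repeating key of period 2 is used — shifts +2, +3 over and over.
On focus: f+2=h, o+3=r, c+2=e, u+3=x, s+2=u.

hrexu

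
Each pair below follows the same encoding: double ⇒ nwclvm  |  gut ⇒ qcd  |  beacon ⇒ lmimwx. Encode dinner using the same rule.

The shift depends on letter class: consonant d→n is +10, but vowel o→w is +8. Two shifts are in play — +8 for a/e/i/o/u, +10 for every other letter.
For dinner: d(cons)+10=n, i(vowel)+8=q, n(cons)+10=x, n(cons)+10=x, e(vowel)+8=m, r(cons)+10=b.

nqxxmb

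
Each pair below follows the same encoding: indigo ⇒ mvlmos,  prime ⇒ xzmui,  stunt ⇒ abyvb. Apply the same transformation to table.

bejti

The shift depends on letter class: consonant n→v is +8, but vowel i→m is +4. Two shifts are in play — +4 for a/e/i/o/u, +8 for every other letter.
On table: t(cons)+8=b, a(vowel)+4=e, b(cons)+8=j, l(cons)+8=t, e(vowel)+4=i.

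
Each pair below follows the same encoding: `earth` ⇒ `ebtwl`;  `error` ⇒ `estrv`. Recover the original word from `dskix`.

The shift increases by 1 at each position, starting from +0: 0, 1, 2, ….
Decoding dskix: d−0=d, s−1=r, k−2=i, i−3=f, x−4=t.

drift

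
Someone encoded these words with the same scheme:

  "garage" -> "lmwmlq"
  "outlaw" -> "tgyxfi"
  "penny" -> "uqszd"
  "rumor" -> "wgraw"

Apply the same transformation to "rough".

Shifts by position in garage: pos 0: g→l (+5), pos 1: a→m (+12), pos 2: r→w (+5), pos 3: a→m (+12) — repeating every 2. The shifts repeat in a cycle of length 2: positions 0,1,… shift by +5, +12, then the pattern repeats.
On rough: r+5=w, o+12=a, u+5=z, g+12=s, h+5=m.

wazsm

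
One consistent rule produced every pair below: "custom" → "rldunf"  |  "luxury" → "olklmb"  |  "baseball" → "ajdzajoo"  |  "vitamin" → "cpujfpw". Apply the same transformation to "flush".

qoldy

c(2)→r(17) and u(20)→l(11) fit y≡17x+9 (mod 26); the inverse of 17 mod 26 is 23. Each letter's alphabet position (a=0..z=25) is mapped through 17·x+9 mod 26 — an affine cipher.
On flush: f(5)→17·5+9≡16=q; l(11)→17·11+9≡14=o; u(20)→17·20+9≡11=l; s(18)→17·18+9≡3=d; h(7)→17·7+9≡24=y (all mod 26).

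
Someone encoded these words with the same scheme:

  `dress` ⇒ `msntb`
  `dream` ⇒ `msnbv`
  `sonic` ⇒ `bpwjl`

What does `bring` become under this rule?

ksrop

The shifts repeat in a cycle of length 2: positions 0,1,… shift by +9, +1, then the pattern repeats.
For bring: b+9=k, r+1=s, i+9=r, n+1=o, g+9=p.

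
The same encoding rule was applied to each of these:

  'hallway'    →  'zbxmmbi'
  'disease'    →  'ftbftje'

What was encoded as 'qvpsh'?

group

The output letters match the input read backwards, each shifted +1: hallway reversed is yawllah. Read the word backwards and shift each letter +1.
Undoing it on qvpsh: shift back: q−1=p, v−1=u, p−1=o, s−1=r, h−1=g → puorg; then reverse → group.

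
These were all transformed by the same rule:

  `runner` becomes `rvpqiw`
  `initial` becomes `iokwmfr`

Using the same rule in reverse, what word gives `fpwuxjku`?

Letter i (0-indexed) is shifted by i+0, so successive shifts are 0, 1, 2, ….
Reversing it on fpwuxjku: f−0=f, p−1=o, w−2=u, u−3=r, x−4=t, j−5=e, k−6=e, u−7=n.

fourteen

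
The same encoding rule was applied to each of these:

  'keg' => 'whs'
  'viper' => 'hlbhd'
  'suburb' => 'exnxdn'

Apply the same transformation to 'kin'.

wlz

The shift depends on letter class: consonant k→w is +12, but vowel e→h is +3. Two shifts are in play — +3 for a/e/i/o/u, +12 for every other letter.
On kin: k(cons)+12=w, i(vowel)+3=l, n(cons)+12=z.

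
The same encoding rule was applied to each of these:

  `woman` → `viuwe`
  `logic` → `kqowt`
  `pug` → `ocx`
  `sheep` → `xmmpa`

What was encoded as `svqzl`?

drink

The word is reversed, then every letter is shifted forward by 8.
Decoding svqzl: shift back: s−8=k, v−8=n, q−8=i, z−8=r, l−8=d → knird; then reverse → drink.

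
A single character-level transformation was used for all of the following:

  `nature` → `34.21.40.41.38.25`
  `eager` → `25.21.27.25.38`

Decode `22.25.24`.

n is letter #14 and maps to 34: an offset of 20. Each letter is replaced by its alphabet position (a=1..z=26) + 20.
Undoing it on 22.25.24: 22→(22−20)÷1=2=b, 25→(25−20)÷1=5=e, 24→(24−20)÷1=4=d.

bed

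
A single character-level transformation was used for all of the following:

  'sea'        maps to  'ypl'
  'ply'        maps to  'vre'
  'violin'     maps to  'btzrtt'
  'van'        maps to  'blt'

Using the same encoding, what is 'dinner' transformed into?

Vowels shift forward by 11 and consonants shift forward by 6.
Applying it to dinner: d(cons)+6=j, i(vowel)+11=t, n(cons)+6=t, n(cons)+6=t, e(vowel)+11=p, r(cons)+6=x.

jtttpx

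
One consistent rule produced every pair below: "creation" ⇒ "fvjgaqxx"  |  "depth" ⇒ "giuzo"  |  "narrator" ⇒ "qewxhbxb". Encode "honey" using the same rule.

In creation: c→f is +3, r→v is +4, e→j is +5, a→g is +6 — the shift increases by 1 each position. Letter i (0-indexed) is shifted by i+3, so successive shifts are 3, 4, 5, ….
Applying it to honey: h+3=k, o+4=s, n+5=s, e+6=k, y+7=f.

ksskf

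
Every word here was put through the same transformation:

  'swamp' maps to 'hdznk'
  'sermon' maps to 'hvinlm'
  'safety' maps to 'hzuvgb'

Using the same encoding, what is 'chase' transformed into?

xszhv

Letters are reflected about the middle of the alphabet (position → 25−position): Atbash.
For chase: c↔x, h↔s, a↔z, s↔h, e↔v.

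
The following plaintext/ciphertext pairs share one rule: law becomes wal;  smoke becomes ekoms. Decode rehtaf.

It's just the letters in reverse order.
Reversing it on rehtaf: then reverse → father.

father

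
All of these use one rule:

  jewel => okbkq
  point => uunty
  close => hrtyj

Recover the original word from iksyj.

dense

Shifts by position in jewel: pos 0: j→o (+5), pos 1: e→k (+6), pos 2: w→b (+5), pos 3: e→k (+6) — repeating every 2. It's a Vigenère-style cipher with numeric key [5,6]: position i shifts by key[i mod 2].
Reversing it on iksyj: i−5=d, k−6=e, s−5=n, y−6=s, j−5=e.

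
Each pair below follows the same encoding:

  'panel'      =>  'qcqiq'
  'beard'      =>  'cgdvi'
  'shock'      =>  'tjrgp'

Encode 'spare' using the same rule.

In panel: p→q is +1, a→c is +2, n→q is +3, e→i is +4 — the shift increases by 1 each position. Each letter shifts forward by (position + 1), i.e. 1, 2, 3, … — the shift grows by one for each successive letter.
On spare: s+1=t, p+2=r, a+3=d, r+4=v, e+5=j.

trdvj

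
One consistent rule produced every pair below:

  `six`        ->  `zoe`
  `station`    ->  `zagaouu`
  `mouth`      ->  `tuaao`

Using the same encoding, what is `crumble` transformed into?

Vowels shift forward by 6 and consonants shift forward by 7.
For crumble: c(cons)+7=j, r(cons)+7=y, u(vowel)+6=a, m(cons)+7=t, b(cons)+7=i, l(cons)+7=s, e(vowel)+6=k.

jyatisk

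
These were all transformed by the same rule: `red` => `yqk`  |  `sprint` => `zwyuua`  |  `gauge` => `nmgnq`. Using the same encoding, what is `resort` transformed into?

The shift depends on letter class: consonant r→y is +7, but vowel e→q is +12. Vowels shift forward by 12 and consonants shift forward by 7.
Applying it to resort: r(cons)+7=y, e(vowel)+12=q, s(cons)+7=z, o(vowel)+12=a, r(cons)+7=y, t(cons)+7=a.

yqzaya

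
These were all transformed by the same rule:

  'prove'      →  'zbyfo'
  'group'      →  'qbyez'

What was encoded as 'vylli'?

Each letter is shifted forward by 10 in the alphabet (a Caesar shift of +10).
Decoding vylli: v−10=l, y−10=o, l−10=b, l−10=b, i−10=y.

lobby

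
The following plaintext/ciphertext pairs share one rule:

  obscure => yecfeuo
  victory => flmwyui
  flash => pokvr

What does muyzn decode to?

The shifts repeat in a cycle of length 2: positions 0,1,… shift by +10, +3, then the pattern repeats.
Undoing it on muyzn: m−10=c, u−3=r, y−10=o, z−3=w, n−10=d.

crowd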